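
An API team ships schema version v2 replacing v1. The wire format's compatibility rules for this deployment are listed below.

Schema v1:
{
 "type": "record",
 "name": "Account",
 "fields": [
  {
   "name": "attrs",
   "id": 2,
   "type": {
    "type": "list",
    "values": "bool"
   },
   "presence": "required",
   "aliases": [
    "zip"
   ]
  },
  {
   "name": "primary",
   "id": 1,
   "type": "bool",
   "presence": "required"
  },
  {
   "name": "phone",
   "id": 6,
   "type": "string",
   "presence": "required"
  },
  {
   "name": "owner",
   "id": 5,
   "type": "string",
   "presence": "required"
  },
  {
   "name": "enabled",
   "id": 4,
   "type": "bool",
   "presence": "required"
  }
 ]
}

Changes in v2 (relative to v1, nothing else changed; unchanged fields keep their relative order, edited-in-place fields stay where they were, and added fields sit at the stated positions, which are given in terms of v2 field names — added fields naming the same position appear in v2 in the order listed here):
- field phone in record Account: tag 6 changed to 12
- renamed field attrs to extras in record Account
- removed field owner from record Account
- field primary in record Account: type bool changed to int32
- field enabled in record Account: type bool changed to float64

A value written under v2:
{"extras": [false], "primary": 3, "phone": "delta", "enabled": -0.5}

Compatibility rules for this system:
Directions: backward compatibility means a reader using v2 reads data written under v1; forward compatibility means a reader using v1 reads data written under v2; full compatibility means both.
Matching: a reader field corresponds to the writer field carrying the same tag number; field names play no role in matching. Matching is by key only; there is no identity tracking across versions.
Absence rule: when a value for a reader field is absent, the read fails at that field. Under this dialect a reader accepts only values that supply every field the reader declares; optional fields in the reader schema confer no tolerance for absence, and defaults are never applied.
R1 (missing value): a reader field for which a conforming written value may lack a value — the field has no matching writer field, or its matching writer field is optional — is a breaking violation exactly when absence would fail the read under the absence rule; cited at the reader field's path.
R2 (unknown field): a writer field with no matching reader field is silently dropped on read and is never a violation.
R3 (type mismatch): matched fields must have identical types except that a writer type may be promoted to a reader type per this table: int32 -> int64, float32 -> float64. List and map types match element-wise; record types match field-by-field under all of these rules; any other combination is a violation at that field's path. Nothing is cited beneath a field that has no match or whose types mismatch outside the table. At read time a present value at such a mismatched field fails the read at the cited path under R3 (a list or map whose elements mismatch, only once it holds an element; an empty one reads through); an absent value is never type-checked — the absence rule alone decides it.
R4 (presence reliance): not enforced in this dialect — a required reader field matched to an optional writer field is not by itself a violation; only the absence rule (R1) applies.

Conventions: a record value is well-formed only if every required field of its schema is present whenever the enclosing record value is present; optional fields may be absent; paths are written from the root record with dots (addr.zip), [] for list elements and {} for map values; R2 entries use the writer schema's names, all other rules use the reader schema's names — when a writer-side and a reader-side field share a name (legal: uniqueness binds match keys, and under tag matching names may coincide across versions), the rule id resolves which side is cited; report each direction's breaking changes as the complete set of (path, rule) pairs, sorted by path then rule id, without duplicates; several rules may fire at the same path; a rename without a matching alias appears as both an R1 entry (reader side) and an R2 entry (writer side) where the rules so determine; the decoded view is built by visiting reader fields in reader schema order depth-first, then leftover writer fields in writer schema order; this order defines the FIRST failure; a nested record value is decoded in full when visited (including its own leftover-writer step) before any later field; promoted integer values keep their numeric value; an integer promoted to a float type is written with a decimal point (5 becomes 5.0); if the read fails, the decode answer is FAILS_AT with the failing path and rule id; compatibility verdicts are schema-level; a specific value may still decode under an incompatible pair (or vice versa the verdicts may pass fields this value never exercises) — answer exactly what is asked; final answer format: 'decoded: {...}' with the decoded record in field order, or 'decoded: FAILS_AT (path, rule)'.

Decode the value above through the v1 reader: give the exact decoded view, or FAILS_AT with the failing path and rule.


decoded: FAILS_AT (primary, R3)

in Account below, arrows point writer -> reader
migrating the Account value to v1:
  attrs := [false] (from writer extras)
  read fails at primary under R3
  => FAILS_AT (primary, R3)
remaining Account differences; none change what is asked:
  field phone in record Account: tag 6 changed to 12 -> matters for Account compatibility verdicts, not for this value's decode
  renamed field attrs to extras in record Account -> fires no rule on Account under this dialect and leaves the result unchanged
  removed field owner from record Account -> matters for Account compatibility verdicts, not for this value's decode
  field enabled in record Account: type bool changed to float64 -> matters for Account compatibility verdicts, not for this value's decode


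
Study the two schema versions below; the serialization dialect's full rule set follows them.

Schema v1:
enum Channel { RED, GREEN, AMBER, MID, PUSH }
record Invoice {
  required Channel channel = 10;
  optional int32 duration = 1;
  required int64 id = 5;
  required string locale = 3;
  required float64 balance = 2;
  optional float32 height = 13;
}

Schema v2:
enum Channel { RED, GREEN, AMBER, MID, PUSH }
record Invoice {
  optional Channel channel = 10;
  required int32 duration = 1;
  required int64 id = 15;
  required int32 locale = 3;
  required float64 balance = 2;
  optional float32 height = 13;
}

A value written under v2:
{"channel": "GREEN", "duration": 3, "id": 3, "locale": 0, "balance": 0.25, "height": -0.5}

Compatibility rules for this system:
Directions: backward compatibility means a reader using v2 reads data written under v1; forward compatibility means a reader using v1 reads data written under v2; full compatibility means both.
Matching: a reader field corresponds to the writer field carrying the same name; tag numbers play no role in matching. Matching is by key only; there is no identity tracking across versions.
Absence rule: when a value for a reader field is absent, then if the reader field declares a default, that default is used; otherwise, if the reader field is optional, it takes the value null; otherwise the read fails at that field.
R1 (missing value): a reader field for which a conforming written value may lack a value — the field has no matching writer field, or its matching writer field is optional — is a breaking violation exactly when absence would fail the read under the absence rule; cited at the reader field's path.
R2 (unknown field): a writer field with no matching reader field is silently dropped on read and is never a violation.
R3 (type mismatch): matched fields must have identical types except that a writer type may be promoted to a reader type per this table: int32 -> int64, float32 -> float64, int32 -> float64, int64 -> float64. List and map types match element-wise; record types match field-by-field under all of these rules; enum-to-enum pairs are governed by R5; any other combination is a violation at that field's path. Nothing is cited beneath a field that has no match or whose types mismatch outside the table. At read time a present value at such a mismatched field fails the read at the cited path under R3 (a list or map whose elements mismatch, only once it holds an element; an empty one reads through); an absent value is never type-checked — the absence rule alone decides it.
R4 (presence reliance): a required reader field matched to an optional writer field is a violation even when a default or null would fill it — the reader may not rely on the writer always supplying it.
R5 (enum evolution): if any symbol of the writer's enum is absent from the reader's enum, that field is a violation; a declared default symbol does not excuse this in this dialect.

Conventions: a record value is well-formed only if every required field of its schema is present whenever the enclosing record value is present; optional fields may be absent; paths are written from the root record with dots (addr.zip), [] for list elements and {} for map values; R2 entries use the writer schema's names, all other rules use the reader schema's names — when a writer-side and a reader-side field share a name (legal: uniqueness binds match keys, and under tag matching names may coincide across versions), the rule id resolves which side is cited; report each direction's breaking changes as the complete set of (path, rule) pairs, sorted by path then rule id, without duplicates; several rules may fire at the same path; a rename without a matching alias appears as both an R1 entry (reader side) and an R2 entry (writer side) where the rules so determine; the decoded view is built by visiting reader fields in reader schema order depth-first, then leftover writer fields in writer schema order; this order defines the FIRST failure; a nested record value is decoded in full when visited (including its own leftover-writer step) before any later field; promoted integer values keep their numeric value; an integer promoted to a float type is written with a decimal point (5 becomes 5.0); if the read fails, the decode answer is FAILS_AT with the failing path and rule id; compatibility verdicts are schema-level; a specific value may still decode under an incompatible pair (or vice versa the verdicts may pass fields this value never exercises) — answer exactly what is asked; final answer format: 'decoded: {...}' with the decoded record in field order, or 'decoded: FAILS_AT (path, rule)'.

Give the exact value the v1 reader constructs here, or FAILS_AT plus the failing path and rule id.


each type pair in Invoice: writer, then reader
migrating the Invoice value to v1:
  channel := "GREEN"
  duration := 3
  id := 3
  read fails at locale under R3
  => FAILS_AT (locale, R3)
remaining Invoice differences; none change what is asked:
  field id in record Invoice: tag 5 changed to 15 -> triggers nothing under the printed rules; the Invoice answer is the same either way
  field duration in record Invoice: optional changed to required -> shifts the Invoice verdicts, not this decode
  field channel in record Invoice: required changed to optional -> shifts the Invoice verdicts, not this decode

decoded: FAILS_AT (locale, R3)


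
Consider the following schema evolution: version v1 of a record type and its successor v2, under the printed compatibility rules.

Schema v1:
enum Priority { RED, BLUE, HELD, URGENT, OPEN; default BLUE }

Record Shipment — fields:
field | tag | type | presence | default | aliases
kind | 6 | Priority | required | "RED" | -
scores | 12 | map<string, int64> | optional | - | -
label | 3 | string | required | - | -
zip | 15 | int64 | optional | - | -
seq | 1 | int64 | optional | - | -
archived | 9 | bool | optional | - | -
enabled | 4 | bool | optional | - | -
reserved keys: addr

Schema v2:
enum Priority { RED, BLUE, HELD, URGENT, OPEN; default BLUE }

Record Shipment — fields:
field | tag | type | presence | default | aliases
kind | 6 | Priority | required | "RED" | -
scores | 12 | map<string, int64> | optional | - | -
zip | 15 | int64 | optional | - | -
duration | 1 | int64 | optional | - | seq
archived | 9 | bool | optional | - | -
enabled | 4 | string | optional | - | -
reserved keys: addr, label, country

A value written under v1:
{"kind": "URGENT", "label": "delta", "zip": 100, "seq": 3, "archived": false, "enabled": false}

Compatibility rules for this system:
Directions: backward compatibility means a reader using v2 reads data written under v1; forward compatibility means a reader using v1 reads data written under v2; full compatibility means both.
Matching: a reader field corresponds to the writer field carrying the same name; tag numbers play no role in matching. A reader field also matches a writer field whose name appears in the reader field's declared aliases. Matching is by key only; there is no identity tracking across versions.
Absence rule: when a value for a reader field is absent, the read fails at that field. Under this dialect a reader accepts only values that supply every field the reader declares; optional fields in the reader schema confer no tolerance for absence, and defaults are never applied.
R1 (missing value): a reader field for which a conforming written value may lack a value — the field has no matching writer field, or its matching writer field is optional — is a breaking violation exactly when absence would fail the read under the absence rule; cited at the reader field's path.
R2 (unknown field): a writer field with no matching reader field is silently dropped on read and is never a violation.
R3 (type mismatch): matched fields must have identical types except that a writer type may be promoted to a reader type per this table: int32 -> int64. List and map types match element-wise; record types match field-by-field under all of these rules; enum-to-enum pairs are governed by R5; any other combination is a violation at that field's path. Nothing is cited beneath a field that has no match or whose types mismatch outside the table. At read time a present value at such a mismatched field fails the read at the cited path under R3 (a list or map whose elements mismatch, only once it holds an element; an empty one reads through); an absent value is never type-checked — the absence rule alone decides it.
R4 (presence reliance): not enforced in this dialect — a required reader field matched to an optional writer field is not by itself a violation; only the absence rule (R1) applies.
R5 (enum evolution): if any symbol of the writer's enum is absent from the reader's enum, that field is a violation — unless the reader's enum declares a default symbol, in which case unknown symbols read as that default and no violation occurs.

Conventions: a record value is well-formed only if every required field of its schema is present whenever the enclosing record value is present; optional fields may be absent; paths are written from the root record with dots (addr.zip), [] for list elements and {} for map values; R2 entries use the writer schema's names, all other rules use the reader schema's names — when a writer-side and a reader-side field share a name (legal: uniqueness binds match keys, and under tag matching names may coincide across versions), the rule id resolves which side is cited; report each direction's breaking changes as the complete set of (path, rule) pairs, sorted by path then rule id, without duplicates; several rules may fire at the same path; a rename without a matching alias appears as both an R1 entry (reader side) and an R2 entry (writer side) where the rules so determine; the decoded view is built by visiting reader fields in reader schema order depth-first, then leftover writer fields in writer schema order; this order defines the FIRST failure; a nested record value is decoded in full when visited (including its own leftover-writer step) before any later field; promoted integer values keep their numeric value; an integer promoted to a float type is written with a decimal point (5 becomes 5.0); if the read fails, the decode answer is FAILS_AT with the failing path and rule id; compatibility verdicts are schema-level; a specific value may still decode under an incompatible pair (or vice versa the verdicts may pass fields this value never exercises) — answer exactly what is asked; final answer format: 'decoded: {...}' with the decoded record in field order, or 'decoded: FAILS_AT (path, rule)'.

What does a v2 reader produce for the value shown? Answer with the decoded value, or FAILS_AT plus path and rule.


decoded: FAILS_AT (scores, R1)

the writer's type comes first in each Shipment pair
decode walk for Shipment under reader schema v2:
  kind := "URGENT"
  read fails at scores under R1 (no fill)
  => FAILS_AT (scores, R1)
ruling out the remaining Shipment differences:
  renamed field seq to duration in record Shipment (alias seq declared on the renamed field) -> schema-level compatibility only; this Shipment value's decode is unchanged
  removed field label from record Shipment (its key "label" joins the reserved list) -> schema-level compatibility only; this Shipment value's decode is unchanged
  field enabled in record Shipment: type bool changed to string -> schema-level compatibility only; this Shipment value's decode is unchanged


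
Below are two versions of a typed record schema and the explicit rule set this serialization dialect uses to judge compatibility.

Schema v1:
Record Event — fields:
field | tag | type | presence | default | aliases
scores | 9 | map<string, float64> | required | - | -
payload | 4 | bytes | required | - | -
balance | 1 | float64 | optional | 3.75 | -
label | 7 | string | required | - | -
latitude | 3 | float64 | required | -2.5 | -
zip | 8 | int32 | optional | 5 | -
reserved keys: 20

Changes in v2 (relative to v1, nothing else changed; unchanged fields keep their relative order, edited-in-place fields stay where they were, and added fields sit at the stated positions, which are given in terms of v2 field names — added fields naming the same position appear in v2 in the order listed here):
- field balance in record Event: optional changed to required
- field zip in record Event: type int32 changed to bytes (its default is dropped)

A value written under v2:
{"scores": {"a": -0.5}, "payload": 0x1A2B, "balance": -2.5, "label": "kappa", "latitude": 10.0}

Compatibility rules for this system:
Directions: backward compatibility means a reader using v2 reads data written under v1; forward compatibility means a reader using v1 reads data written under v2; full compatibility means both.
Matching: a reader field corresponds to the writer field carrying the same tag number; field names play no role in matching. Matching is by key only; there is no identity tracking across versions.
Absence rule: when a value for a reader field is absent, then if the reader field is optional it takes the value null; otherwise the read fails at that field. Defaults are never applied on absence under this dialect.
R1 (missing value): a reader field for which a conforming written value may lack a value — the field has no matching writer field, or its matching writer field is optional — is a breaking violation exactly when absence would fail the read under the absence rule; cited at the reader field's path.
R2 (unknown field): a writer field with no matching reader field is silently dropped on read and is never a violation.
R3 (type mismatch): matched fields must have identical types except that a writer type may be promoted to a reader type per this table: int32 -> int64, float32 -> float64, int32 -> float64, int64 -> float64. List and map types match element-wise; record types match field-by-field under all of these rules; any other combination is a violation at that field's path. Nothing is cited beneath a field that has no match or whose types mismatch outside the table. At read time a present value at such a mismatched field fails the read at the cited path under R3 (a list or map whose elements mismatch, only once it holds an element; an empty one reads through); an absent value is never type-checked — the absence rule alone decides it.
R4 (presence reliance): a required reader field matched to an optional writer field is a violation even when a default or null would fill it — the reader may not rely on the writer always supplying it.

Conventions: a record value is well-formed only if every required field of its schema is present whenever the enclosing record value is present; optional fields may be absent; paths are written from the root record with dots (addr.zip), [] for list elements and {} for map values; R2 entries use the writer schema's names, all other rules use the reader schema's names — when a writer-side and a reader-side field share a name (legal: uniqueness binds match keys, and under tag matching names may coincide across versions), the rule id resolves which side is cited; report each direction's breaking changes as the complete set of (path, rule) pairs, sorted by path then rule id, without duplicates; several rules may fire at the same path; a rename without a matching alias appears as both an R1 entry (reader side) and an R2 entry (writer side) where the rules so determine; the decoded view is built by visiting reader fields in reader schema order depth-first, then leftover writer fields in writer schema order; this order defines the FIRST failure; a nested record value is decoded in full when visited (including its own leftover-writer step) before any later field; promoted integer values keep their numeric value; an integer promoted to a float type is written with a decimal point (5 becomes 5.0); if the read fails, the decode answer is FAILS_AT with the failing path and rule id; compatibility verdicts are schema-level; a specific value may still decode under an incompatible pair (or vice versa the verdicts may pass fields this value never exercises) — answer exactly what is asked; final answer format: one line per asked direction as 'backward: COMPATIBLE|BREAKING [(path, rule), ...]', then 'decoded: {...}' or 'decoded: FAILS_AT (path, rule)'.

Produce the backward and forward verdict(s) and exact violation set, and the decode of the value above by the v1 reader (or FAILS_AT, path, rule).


each type pair in Event: writer, then reader
backward on Event — v2 reading data written by v1:
  scores: paired with writer scores (map<string, float64> -> map<string, float64>; writer required)
  payload: paired with writer payload (bytes -> bytes; writer required)
  balance: paired with writer balance (float64 -> float64; writer optional)
  label: paired with writer label (string -> string; writer required)
  latitude: paired with writer latitude (float64 -> float64; writer required)
  zip: paired with writer zip (int32 -> bytes; writer optional)
  R1 fires at balance
  R4 fires at balance
  R3 fires at zip
  backward on Event therefore BREAKING (3)
forward on Event — v1 reading data written by v2:
  scores: paired with writer scores (map<string, float64> -> map<string, float64>; writer required)
  payload: paired with writer payload (bytes -> bytes; writer required)
  balance: paired with writer balance (float64 -> float64; writer required)
  label: paired with writer label (string -> string; writer required)
  latitude: paired with writer latitude (float64 -> float64; writer required)
  zip: paired with writer zip (bytes -> int32; writer optional)
  R3 fires at zip
  forward on Event therefore BREAKING (1)
migrating the Event value to v1:
  scores := {"a": -0.5}
  payload := 0x1A2B
  balance := -2.5
  label := "kappa"
  latitude := 10.0
  zip := null (absent, optional -> null)
  => decoded: {"scores": {"a": -0.5}, "payload": 0x1A2B, "balance": -2.5, "label": "kappa", "latitude": 10.0, "zip": null}

backward: BREAKING [(balance, R1), (balance, R4), (zip, R3)]; forward: BREAKING [(zip, R3)]; decoded: {"scores": {"a": -0.5}, "payload": 0x1A2B, "balance": -2.5, "label": "kappa", "latitude": 10.0, "zip": null}


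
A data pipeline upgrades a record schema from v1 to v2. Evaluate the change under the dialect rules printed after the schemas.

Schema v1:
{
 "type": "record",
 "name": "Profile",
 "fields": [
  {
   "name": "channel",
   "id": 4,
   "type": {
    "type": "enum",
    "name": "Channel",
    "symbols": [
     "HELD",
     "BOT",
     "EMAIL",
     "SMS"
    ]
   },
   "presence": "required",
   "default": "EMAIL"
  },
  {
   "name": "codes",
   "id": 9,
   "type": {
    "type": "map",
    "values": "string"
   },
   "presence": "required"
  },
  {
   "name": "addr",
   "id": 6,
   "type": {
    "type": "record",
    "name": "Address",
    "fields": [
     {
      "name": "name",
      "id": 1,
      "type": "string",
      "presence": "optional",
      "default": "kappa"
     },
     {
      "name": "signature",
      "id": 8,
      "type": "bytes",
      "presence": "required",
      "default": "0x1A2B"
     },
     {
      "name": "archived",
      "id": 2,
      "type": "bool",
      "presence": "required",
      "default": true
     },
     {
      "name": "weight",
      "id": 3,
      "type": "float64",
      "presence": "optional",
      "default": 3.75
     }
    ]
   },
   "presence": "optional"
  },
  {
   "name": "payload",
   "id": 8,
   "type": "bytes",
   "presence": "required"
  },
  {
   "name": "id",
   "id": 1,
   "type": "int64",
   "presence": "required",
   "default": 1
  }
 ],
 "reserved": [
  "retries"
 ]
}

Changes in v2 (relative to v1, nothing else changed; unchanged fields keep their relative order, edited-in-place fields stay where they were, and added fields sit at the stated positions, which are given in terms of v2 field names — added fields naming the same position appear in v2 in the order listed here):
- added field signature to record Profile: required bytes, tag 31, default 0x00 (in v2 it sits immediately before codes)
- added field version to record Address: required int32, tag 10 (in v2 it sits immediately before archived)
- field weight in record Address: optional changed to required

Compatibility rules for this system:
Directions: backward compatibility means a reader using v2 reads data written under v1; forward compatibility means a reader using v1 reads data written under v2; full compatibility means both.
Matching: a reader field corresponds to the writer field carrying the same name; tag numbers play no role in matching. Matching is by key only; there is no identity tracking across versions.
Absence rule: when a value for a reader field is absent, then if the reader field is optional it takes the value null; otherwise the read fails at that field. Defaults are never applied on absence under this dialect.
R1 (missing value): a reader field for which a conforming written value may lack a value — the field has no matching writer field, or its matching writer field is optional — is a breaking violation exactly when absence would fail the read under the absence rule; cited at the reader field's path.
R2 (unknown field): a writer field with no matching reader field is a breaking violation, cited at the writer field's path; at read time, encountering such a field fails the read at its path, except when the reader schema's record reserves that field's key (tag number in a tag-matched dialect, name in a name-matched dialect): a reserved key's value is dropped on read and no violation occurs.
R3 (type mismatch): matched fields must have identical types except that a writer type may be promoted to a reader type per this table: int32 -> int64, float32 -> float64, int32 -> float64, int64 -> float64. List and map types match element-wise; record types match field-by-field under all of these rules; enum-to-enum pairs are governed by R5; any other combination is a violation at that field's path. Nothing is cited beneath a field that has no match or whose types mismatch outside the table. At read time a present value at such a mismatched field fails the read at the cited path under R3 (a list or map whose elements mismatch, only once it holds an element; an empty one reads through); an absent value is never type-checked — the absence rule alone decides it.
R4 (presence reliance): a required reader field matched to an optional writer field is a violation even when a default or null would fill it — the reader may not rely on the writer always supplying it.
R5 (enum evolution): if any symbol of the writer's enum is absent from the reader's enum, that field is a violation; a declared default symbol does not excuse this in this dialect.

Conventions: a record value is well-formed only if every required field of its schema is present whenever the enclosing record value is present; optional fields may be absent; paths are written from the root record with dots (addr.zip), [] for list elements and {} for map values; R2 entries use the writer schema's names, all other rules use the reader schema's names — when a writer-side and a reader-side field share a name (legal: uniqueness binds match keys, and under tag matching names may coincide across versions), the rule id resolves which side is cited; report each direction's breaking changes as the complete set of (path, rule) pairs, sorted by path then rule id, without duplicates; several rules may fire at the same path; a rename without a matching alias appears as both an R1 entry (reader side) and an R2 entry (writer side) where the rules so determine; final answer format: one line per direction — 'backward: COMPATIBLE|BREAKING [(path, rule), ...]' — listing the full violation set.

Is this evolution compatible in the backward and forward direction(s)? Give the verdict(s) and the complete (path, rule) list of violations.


in Profile below, arrows point writer -> reader
backward pass over Profile, reader schema v2, writer schema v1:
  channel: Channel -> Channel, writer required; from channel
  signature has no writer counterpart
  codes: map<string, string> -> map<string, string>, writer required; from codes
  addr: Address -> Address, writer optional; from addr
  payload: bytes -> bytes, writer required; from payload
  id: int64 -> int64, writer required; from id
  addr.name: string -> string, writer optional; from addr.name
  addr.signature: bytes -> bytes, writer required; from addr.signature
  addr.version has no writer counterpart
  addr.archived: bool -> bool, writer required; from addr.archived
  addr.weight: float64 -> float64, writer optional; from addr.weight
  R1 fires at addr.version
  R1 fires at addr.weight
  R4 fires at addr.weight
  R1 fires at signature
  => backward verdict for Profile: BREAKING, 4 violation(s)
forward pass over Profile, reader schema v1, writer schema v2:
  channel: Channel -> Channel, writer required; from channel
  codes: map<string, string> -> map<string, string>, writer required; from codes
  addr: Address -> Address, writer optional; from addr
  payload: bytes -> bytes, writer required; from payload
  id: int64 -> int64, writer required; from id
  signature (writer side), unknown to reader
  addr.name: string -> string, writer optional; from addr.name
  addr.signature: bytes -> bytes, writer required; from addr.signature
  addr.archived: bool -> bool, writer required; from addr.archived
  addr.weight: float64 -> float64, writer required; from addr.weight
  addr.version (writer side), unknown to reader
  R2 fires at addr.version
  R2 fires at signature
  => forward verdict for Profile: BREAKING, 2 violation(s)

backward: BREAKING [(addr.version, R1), (addr.weight, R1), (addr.weight, R4), (signature, R1)]; forward: BREAKING [(addr.version, R2), (signature, R2)]


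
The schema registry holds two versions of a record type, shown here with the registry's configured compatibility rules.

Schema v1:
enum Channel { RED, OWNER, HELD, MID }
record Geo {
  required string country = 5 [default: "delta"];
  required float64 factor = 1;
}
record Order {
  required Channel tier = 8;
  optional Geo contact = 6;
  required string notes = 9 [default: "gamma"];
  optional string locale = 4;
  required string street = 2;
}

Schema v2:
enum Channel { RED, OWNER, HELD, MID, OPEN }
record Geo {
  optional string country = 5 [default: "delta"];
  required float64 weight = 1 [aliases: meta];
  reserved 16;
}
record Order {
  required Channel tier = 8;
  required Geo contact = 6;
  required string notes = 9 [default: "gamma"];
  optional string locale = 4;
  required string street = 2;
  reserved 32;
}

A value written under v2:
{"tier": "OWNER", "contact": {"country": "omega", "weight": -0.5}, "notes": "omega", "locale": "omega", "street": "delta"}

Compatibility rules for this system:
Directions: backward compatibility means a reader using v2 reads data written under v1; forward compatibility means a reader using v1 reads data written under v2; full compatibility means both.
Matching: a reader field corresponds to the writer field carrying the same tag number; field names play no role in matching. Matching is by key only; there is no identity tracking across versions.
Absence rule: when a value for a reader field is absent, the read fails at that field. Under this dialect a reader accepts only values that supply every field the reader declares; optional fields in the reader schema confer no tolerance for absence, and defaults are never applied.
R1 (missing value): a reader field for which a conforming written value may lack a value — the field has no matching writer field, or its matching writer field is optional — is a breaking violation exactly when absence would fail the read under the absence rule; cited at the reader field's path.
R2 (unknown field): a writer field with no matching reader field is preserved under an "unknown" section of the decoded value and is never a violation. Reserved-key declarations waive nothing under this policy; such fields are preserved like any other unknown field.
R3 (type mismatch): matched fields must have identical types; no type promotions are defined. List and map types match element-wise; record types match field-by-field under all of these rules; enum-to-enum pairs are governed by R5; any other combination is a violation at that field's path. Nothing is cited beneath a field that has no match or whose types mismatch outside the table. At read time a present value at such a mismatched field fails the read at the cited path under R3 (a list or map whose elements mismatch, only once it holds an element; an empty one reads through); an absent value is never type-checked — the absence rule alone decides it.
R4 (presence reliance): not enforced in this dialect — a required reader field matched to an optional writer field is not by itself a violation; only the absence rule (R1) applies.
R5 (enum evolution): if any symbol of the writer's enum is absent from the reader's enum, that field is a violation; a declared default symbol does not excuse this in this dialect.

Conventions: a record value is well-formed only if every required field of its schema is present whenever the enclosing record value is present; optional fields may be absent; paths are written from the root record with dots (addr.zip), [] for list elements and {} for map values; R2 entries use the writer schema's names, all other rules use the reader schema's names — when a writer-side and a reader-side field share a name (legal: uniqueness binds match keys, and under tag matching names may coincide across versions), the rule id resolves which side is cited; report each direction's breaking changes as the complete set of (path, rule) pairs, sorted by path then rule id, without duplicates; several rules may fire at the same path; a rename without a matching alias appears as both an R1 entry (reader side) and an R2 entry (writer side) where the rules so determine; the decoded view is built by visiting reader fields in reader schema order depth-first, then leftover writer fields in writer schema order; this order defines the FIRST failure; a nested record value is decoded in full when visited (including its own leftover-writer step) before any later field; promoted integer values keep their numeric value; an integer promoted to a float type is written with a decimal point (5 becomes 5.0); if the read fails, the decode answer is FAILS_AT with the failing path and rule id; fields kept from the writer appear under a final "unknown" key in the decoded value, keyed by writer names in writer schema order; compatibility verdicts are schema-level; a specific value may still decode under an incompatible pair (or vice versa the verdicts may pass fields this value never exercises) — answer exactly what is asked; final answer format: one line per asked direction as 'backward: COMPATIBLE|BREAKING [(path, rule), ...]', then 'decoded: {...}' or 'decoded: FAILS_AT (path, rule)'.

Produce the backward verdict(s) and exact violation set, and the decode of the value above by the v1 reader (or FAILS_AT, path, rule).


backward: BREAKING [(contact, R1), (locale, R1)]; decoded: {"tier": "OWNER", "contact": {"country": "omega", "factor": -0.5}, "notes": "omega", "locale": "omega", "street": "delta"}

in Order below, arrows point writer -> reader
backward on Order — v2 reading data written by v1:
  Channel -> Channel, writer required: tier aligns to tier
  Geo -> Geo, writer optional: contact aligns to contact
  string -> string, writer required: notes aligns to notes
  string -> string, writer optional: locale aligns to locale
  string -> string, writer required: street aligns to street
  string -> string, writer required: contact.country aligns to contact.country
  float64 -> float64, writer required: contact.weight aligns to contact.factor
  breaking: (contact, R1)
  breaking: (locale, R1)
  backward on Order therefore BREAKING (2)
decode (reader v1):
  tier := "OWNER"
  contact.country := "omega"
  contact.factor := -0.5 (from writer weight)
  notes := "omega"
  locale := "omega"
  street := "delta"
  => decoded: {"tier": "OWNER", "contact": {"country": "omega", "factor": -0.5}, "notes": "omega", "locale": "omega", "street": "delta"}
the rest of the Order diff is inert for this question:
  enum Channel (field tier in record Order): symbol OPEN added -> its effect on Order is confined to the forward direction, not asked
  field country in record Geo: required changed to optional -> its effect on Order is confined to the forward direction, not asked
  renamed field factor to weight in record Geo -> no rule fires on it in Order's dialect; the asked verdict holds
  field contact in record Order: optional changed to required -> its effect on Order is confined to the forward direction, not asked


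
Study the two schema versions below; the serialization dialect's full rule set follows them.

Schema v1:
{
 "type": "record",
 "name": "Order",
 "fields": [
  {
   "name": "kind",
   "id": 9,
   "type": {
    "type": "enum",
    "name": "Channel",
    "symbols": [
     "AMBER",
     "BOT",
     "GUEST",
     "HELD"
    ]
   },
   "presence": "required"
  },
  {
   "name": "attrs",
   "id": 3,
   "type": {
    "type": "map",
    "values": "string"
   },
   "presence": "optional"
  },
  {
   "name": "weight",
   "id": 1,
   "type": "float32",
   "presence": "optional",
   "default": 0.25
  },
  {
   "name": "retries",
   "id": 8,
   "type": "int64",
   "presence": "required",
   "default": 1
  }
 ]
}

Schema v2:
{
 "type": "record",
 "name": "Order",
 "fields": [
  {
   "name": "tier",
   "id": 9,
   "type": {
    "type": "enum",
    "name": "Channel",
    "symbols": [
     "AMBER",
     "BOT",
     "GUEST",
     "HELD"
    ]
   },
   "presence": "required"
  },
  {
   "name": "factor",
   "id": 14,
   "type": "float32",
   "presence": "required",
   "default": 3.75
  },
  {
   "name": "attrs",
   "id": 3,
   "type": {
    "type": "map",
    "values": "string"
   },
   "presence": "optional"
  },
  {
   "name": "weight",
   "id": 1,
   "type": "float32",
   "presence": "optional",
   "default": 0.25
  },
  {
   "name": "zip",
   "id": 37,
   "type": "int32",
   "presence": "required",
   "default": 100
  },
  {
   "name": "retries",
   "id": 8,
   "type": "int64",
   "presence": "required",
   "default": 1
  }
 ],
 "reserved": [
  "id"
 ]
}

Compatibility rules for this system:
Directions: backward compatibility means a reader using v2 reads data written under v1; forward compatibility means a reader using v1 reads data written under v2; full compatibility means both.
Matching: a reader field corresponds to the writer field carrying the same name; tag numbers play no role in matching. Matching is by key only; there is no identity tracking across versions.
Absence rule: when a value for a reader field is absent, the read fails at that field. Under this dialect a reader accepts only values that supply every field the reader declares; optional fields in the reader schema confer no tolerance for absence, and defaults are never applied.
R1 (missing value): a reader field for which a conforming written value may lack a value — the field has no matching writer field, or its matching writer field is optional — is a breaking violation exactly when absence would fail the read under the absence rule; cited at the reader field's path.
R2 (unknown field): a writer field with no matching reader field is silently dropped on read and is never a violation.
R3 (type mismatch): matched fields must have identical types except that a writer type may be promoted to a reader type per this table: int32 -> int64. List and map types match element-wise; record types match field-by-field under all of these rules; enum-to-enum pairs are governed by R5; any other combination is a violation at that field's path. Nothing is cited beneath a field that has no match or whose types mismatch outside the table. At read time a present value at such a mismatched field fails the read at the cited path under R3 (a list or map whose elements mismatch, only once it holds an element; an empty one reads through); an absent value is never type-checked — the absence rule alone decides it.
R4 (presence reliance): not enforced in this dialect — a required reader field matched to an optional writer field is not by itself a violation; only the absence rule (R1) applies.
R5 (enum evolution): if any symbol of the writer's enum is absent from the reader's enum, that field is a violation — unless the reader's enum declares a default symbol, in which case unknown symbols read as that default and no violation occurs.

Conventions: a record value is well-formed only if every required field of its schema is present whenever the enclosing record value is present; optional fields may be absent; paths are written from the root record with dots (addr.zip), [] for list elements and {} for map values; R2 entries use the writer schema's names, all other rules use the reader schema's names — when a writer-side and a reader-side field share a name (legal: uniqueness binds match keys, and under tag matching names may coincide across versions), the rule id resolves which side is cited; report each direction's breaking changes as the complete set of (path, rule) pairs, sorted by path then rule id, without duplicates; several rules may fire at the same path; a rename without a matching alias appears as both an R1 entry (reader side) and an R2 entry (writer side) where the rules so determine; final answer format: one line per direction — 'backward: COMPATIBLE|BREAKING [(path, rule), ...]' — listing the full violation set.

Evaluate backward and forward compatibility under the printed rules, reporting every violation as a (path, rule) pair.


backward: BREAKING [(attrs, R1), (factor, R1), (tier, R1), (weight, R1), (zip, R1)]; forward: BREAKING [(attrs, R1), (kind, R1), (weight, R1)]

arrows below run writer -> reader for Order
backward for Order (reader v2, writer v1):
  tier: no writer-side match
  factor: no writer-side match
  writer optional, map<string, string> -> map<string, string>: reader attrs maps from writer attrs
  writer optional, float32 -> float32: reader weight maps from writer weight
  zip: no writer-side match
  writer required, int64 -> int64: reader retries maps from writer retries
  leftover writer field: kind
  violation R1 at attrs
  violation R1 at factor
  violation R1 at tier
  violation R1 at weight
  violation R1 at zip
  => backward verdict for Order: BREAKING, 5 violation(s)
forward for Order (reader v1, writer v2):
  kind: no writer-side match
  writer optional, map<string, string> -> map<string, string>: reader attrs maps from writer attrs
  writer optional, float32 -> float32: reader weight maps from writer weight
  writer required, int64 -> int64: reader retries maps from writer retries
  leftover writer field: tier
  leftover writer field: factor
  leftover writer field: zip
  violation R1 at attrs
  violation R1 at kind
  violation R1 at weight
  => forward verdict for Order: BREAKING, 3 violation(s)
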